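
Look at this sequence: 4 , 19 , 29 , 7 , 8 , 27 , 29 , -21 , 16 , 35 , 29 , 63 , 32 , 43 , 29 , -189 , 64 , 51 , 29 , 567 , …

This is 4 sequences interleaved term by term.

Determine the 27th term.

Read the sequence 4 terms at a time; column i is its own pattern.
Stream A: 4, 8, 16, 32, 64. Powers of 2.
Stream B: 19, 27, 35, 43, 51. Linear: a_n = 11 + 8·n.
Stream C: 29, 29, 29, 29, 29. Constant 29.
Stream D: 7, -21, 63, -189, 567. Geometric, ×-3 each step.
Position 27 → stream C, term 7 = 29.

29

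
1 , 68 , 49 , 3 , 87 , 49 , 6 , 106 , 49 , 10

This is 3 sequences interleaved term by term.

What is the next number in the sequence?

125

Taking every 3rd term gives 3 separate tracks.
Subsequence A: 1, 3, 6, 10 (the triangular numbers T_1, T_2, …).
Subsequence B: 68, 87, 106 (adding 19 each time).
Subsequence C: 49, 49, 49 (constant 49).
Position 11 falls in subsequence B as its term 4, giving 125.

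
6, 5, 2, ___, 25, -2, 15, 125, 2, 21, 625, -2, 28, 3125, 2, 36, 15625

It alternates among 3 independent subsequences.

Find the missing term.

10

Split by position mod 3 into 3 tracks.
Track A: 6, ?, 15, 21, 28, 36 — triangular numbers starting at T_3.
Track B: 5, 25, 125, 625, 3125, 15625 — powers of 5.
Track C: 2, -2, 2, -2, 2 — oscillating between 2 and -2.
Filling track A at index 2 by its rule yields 10.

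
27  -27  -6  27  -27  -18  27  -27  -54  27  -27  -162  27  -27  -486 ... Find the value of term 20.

The slot pattern repeats as AAB (period 3), so there are 2 interleaved tracks.
Track A is 27, -27, 27, -27, 27, -27, 27, -27, 27, -27, which is the oscillation 27·(−1)^(n+1).
Track B is -6, -18, -54, -162, -486, which is multiplying by 3 each time.
Position 20 → track A, term 14 = -27.

-27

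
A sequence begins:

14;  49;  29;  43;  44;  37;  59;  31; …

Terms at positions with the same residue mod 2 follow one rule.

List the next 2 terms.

74, 25

The terms cycle through 2 interleaved subsequences.
Stream A: 14, 29, 44, 59. Arithmetic with common difference +15.
Stream B: 49, 43, 37, 31. Arithmetic, step −6.
Term 9 comes from stream A (its 5th entry): 74.
Position 10 → stream B, term 5 = 25.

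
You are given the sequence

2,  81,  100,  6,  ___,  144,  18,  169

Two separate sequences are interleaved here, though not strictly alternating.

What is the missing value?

The slot pattern repeats as ABB (period 3), so there are 2 interleaved tracks.
Track A: 2, 6, 18 (geometric with ratio 3).
Track B: 81, 100, ?, 144, 169 (consecutive squares n² from n = 9).
Filling track B at index 3 by its rule yields 121.

121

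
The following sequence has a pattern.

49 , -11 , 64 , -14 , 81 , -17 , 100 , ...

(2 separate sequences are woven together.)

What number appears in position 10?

-23

Positions 1, 3, 5, … form one subsequence and positions 2, 4, 6, … form another.
Subsequence A is 49, 64, 81, 100, which is the squares 7², 8², 9², ….
Subsequence B is -11, -14, -17, which is arithmetic with common difference −3.
The 10th slot belongs to subsequence B; its 5th term is -23.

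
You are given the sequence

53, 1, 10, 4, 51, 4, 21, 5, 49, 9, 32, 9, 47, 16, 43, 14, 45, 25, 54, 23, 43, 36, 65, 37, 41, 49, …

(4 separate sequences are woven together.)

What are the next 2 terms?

Split by position mod 4 into 4 tracks.
Subsequence A is 53, 51, 49, 47, 45, 43, 41, which is arithmetic with common difference −2.
Subsequence B is 1, 4, 9, 16, 25, 36, 49, which is consecutive squares n² from n = 1.
Subsequence C is 10, 21, 32, 43, 54, 65, which is arithmetic, step +11.
Subsequence D is 4, 5, 9, 14, 23, 37, which is a Fibonacci-like recurrence a_n = a_{n-1} + a_{n-2}.
Term 27 comes from subsequence C (its 7th entry): 76.
Position 28 → subsequence D, term 7 = 60.

76, 60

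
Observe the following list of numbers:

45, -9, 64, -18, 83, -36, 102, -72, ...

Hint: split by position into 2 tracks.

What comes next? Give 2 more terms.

121, -144

The terms cycle through 2 interleaved subsequences.
Subsequence A = 45, 64, 83, 102: adding 19 each time.
Subsequence B = -9, -18, -36, -72: multiplying by 2 each time.
Position 9 falls in subsequence A as its term 5, giving 121.
Term 10 comes from subsequence B (its 5th entry): -144.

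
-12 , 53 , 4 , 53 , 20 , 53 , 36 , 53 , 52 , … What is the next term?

Positions 1, 3, 5, … form one subsequence and positions 2, 4, 6, … form another.
Track A is -12, 4, 20, 36, 52, which is linear: a_n = -28 + 16·n.
Track B is 53, 53, 53, 53, which is always 53.
Position 10 → track B, term 5 = 53.

53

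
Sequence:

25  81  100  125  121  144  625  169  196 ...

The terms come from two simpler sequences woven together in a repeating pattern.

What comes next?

The slot pattern repeats as ABB (period 3), so there are 2 interleaved tracks.
Track A is 25, 125, 625, which is powers of 5.
Track B is 81, 100, 121, 144, 169, 196, which is consecutive squares n² from n = 9.
Term 10 comes from track A (its 4th entry): 3125.

3125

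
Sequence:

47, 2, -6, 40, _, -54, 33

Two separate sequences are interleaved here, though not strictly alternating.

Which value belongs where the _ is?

18

Positions follow the repeating pattern ABB; grouping by letter gives 2 tracks.
Subsequence A: 47, 40, 33 (linear: a_n = 54 − 7·n).
Subsequence B: 2, -6, ?, -54 (a geometric progression (common ratio -3)).
Filling subsequence B at index 3 by its rule yields 18.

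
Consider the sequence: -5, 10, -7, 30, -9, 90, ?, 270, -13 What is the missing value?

Odd-indexed and even-indexed terms follow separate rules.
Stream A = -5, -7, -9, ?, -13: subtracting 2 each time.
Stream B = 10, 30, 90, 270: multiplying by 3 each time.
Filling stream A at index 4 by its rule yields -11.

-11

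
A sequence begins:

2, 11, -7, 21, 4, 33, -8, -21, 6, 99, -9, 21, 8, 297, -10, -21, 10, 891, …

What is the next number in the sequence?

-11

The terms cycle through 4 interleaved subsequences.
Subsequence A = 2, 4, 6, 8, 10: adding 2 each time.
Subsequence B = 11, 33, 99, 297, 891: geometric, ×3 each step.
Subsequence C = -7, -8, -9, -10: arithmetic with common difference −1.
Subsequence D = 21, -21, 21, -21: the oscillation 21·(−1)^(n+1).
Position 19 → subsequence C, term 5 = -11.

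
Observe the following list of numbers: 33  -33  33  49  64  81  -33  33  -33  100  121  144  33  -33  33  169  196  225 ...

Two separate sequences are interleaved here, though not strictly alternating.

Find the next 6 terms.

Reading positions in blocks of 6 reveals the pattern AAABBB — 2 tracks woven together.
Track A: 33, -33, 33, -33, 33, -33, 33, -33, 33. The oscillation 33·(−1)^(n+1).
Track B: 49, 64, 81, 100, 121, 144, 169, 196, 225. Consecutive squares n² from n = 7.
Position 19 → track A, term 10 = -33.
Position 20 falls in track A as its term 11, giving 33.
Term 21 comes from track A (its 12th entry): -33.
Position 22 → track B, term 10 = 256.
Position 23 falls in track B as its term 11, giving 289.
Position 24 falls in track B as its term 12, giving 324.

-33, 33, -33, 256, 289, 324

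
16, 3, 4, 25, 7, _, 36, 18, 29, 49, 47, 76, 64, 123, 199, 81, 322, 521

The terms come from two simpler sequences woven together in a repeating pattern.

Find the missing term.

The slot pattern repeats as ABB (period 3), so there are 2 interleaved tracks.
Track A is 16, 25, 36, 49, 64, 81, which is the squares 4², 5², 6², ….
Track B is 3, 4, 7, ?, 18, 29, 47, 76, 123, 199, 322, 521, which is Fibonacci-style (each term is the sum of the two before it).
Filling track B at index 4 by its rule yields 11.

11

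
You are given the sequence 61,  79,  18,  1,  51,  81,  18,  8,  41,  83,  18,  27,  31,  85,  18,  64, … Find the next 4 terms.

Split by position mod 4: positions 1, 5, 9, … form one track, and each other residue class forms its own.
Stream A = 61, 51, 41, 31: arithmetic, step −10.
Stream B = 79, 81, 83, 85: adding 2 each time.
Stream C = 18, 18, 18, 18: constant 18.
Stream D = 1, 8, 27, 64: the cubes 1³, 2³, 3³, ….
Position 17 → stream A, term 5 = 21.
Position 18 falls in stream B as its term 5, giving 87.
Term 19 comes from stream C (its 5th entry): 18.
Position 20 falls in stream D as its term 5, giving 125.

21, 87, 18, 125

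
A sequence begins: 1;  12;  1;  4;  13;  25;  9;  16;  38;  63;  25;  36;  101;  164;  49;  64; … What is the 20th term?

Reading positions in blocks of 4 reveals the pattern AABB — 2 tracks woven together.
Stream A = 1, 12, 13, 25, 38, 63, 101, 164: Fibonacci-style (each term is the sum of the two before it).
Stream B = 1, 4, 9, 16, 25, 36, 49, 64: consecutive squares n² from n = 1.
Term 20 comes from stream B (its 10th entry): 100.

100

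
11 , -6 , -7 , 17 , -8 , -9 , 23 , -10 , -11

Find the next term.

Positions follow the repeating pattern ABB; grouping by letter gives 2 tracks.
Stream A = 11, 17, 23: linear: a_n = 5 + 6·n.
Stream B = -6, -7, -8, -9, -10, -11: subtracting 1 each time.
Term 10 comes from stream A (its 4th entry): 29.

29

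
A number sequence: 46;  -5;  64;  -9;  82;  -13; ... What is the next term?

Positions 1, 3, 5, … form one subsequence and positions 2, 4, 6, … form another.
Track A = 46, 64, 82: arithmetic, step +18.
Track B = -5, -9, -13: linear: a_n = -1 − 4·n.
Position 7 falls in track A as its term 4, giving 100.

100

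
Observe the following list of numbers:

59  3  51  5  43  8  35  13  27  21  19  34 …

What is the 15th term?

3

Split by position mod 2 into 2 tracks.
Subsequence A: 59, 51, 43, 35, 27, 19. Linear: a_n = 67 − 8·n.
Subsequence B: 3, 5, 8, 13, 21, 34. A Fibonacci-like recurrence a_n = a_{n-1} + a_{n-2}.
Position 15 falls in subsequence A as its term 8, giving 3.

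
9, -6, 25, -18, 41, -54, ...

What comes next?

57

Odd-indexed and even-indexed terms follow separate rules.
Track A is 9, 25, 41, which is arithmetic, step +16.
Track B is -6, -18, -54, which is a geometric progression (common ratio 3).
Term 7 comes from track A (its 4th entry): 57.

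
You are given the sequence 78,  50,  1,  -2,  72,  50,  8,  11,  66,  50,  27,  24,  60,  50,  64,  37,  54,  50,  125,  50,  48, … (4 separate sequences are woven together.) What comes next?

50

Read the sequence 4 terms at a time; column i is its own pattern.
Track A: 78, 72, 66, 60, 54, 48. Subtracting 6 each time.
Track B: 50, 50, 50, 50, 50. Always 50.
Track C: 1, 8, 27, 64, 125. Consecutive cubes n³ from n = 1.
Track D: -2, 11, 24, 37, 50. Linear: a_n = -15 + 13·n.
The 22nd slot belongs to track B; its 6th term is 50.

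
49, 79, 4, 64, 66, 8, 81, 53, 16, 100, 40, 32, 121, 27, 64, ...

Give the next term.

The terms cycle through 3 interleaved subsequences.
Subsequence A: 49, 64, 81, 100, 121. The squares 7², 8², 9², ….
Subsequence B: 79, 66, 53, 40, 27. Linear: a_n = 92 − 13·n.
Subsequence C: 4, 8, 16, 32, 64. Geometric, ×2 each step.
Term 16 comes from subsequence A (its 6th entry): 144.

144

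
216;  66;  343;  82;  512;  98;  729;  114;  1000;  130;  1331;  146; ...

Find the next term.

Odd-indexed and even-indexed terms follow separate rules.
Subsequence A: 216, 343, 512, 729, 1000, 1331 — consecutive cubes n³ from n = 6.
Subsequence B: 66, 82, 98, 114, 130, 146 — linear: a_n = 50 + 16·n.
Position 13 → subsequence A, term 7 = 1728.

1728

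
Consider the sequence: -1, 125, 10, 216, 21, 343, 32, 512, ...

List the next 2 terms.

Taking every 2nd term gives 2 separate tracks.
Track A = -1, 10, 21, 32: arithmetic, step +11.
Track B = 125, 216, 343, 512: perfect cubes starting at 5³.
Term 9 comes from track A (its 5th entry): 43.
Position 10 → track B, term 5 = 729.

43, 729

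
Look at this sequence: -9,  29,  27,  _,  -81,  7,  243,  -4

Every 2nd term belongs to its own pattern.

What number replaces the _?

18

Split by position mod 2 into 2 tracks.
Track A: -9, 27, -81, 243 — geometric, ×-3 each step.
Track B: 29, ?, 7, -4 — subtracting 11 each time.
Track B's pattern makes the blank 18.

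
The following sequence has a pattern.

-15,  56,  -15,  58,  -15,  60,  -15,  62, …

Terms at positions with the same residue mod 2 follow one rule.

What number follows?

-15

Odd-indexed and even-indexed terms follow separate rules.
Track A: -15, -15, -15, -15 (the constant sequence -15).
Track B: 56, 58, 60, 62 (arithmetic, step +2).
Position 9 → track A, term 5 = -15.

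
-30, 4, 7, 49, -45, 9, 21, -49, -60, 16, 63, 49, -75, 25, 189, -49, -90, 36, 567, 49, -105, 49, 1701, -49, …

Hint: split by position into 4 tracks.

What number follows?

-120

Read the sequence 4 terms at a time; column i is its own pattern.
Track A = -30, -45, -60, -75, -90, -105: arithmetic, step −15.
Track B = 4, 9, 16, 25, 36, 49: consecutive squares n² from n = 2.
Track C = 7, 21, 63, 189, 567, 1701: multiplying by 3 each time.
Track D = 49, -49, 49, -49, 49, -49: the oscillation 49·(−1)^(n+1).
Term 25 comes from track A (its 7th entry): -120.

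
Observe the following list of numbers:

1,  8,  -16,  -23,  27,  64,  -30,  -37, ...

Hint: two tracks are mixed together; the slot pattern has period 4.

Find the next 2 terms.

The slot pattern repeats as AABB (period 4), so there are 2 interleaved tracks.
Track A: 1, 8, 27, 64 (perfect cubes starting at 1³).
Track B: -16, -23, -30, -37 (linear: a_n = -9 − 7·n).
Term 9 comes from track A (its 5th entry): 125.
Term 10 comes from track A (its 6th entry): 216.

125, 216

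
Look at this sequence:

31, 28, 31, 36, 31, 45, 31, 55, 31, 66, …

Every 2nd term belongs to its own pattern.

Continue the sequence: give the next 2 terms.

Positions 1, 3, 5, … form one subsequence and positions 2, 4, 6, … form another.
Track A = 31, 31, 31, 31, 31: always 31.
Track B = 28, 36, 45, 55, 66: triangular numbers starting at T_7.
Position 11 → track A, term 6 = 31.
Position 12 → track B, term 6 = 78.

31, 78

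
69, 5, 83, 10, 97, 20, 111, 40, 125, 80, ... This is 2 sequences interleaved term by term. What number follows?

Positions 1, 3, 5, … form one subsequence and positions 2, 4, 6, … form another.
Stream A = 69, 83, 97, 111, 125: adding 14 each time.
Stream B = 5, 10, 20, 40, 80: geometric with ratio 2.
The 11th slot belongs to stream A; its 6th term is 139.

139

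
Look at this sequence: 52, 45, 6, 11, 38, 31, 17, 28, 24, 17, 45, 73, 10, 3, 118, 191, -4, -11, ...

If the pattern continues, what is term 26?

-39

Positions follow the repeating pattern AABB; grouping by letter gives 2 tracks.
Stream A: 52, 45, 38, 31, 24, 17, 10, 3, -4, -11 (arithmetic with common difference −7).
Stream B: 6, 11, 17, 28, 45, 73, 118, 191 (Fibonacci-style (each term is the sum of the two before it)).
Position 26 → stream A, term 14 = -39.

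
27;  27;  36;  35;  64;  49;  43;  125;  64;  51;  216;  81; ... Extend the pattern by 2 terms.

Read the sequence 3 terms at a time; column i is its own pattern.
Track A: 27, 35, 43, 51 (linear: a_n = 19 + 8·n).
Track B: 27, 64, 125, 216 (the cubes 3³, 4³, 5³, …).
Track C: 36, 49, 64, 81 (consecutive squares n² from n = 6).
Position 13 falls in track A as its term 5, giving 59.
The 14th slot belongs to track B; its 5th term is 343.

59, 343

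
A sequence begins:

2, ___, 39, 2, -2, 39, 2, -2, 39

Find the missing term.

The slot pattern repeats as AAB (period 3), so there are 2 interleaved tracks.
Stream A is 2, ?, 2, -2, 2, -2, which is alternating ±2.
Stream B is 39, 39, 39, which is the constant sequence 39.
So the missing entry in stream A is -2.

-2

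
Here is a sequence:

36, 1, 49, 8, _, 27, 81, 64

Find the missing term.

64

Taking every 2nd term gives 2 separate tracks.
Track A = 36, 49, ?, 81: perfect squares starting at 6².
Track B = 1, 8, 27, 64: perfect cubes starting at 1³.
The gap is track A's term 3; the rule gives 64.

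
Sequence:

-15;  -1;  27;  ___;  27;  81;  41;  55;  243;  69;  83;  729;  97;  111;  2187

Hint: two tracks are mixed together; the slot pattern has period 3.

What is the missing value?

Positions follow the repeating pattern AAB; grouping by letter gives 2 tracks.
Track A: -15, -1, ?, 27, 41, 55, 69, 83, 97, 111. Arithmetic, step +14.
Track B: 27, 81, 243, 729, 2187. Powers 3^3, 3^4, 3^5, ….
So the missing entry in track A is 13.

13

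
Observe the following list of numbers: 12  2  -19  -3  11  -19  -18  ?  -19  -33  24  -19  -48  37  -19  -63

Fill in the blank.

The terms cycle through 3 interleaved subsequences.
Track A: 12, -3, -18, -33, -48, -63. Arithmetic, step −15.
Track B: 2, 11, ?, 24, 37. Fibonacci-style (each term is the sum of the two before it).
Track C: -19, -19, -19, -19, -19. Always -19.
The gap is track B's term 3; the rule gives 13.

13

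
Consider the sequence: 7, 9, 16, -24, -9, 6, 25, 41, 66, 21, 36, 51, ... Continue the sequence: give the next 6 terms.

107, 173, 280, 66, 81, 96

Reading positions in blocks of 6 reveals the pattern AAABBB — 2 tracks woven together.
Subsequence A = 7, 9, 16, 25, 41, 66: Fibonacci-style (each term is the sum of the two before it).
Subsequence B = -24, -9, 6, 21, 36, 51: adding 15 each time.
Position 13 → subsequence A, term 7 = 107.
The 14th slot belongs to subsequence A; its 8th term is 173.
Position 15 → subsequence A, term 9 = 280.
Position 16 → subsequence B, term 7 = 66.
The 17th slot belongs to subsequence B; its 8th term is 81.
Position 18 falls in subsequence B as its term 9, giving 96.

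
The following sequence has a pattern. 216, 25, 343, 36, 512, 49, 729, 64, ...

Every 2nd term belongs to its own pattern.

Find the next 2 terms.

1000, 81

Positions 1, 3, 5, … form one subsequence and positions 2, 4, 6, … form another.
Stream A: 216, 343, 512, 729 — consecutive cubes n³ from n = 6.
Stream B: 25, 36, 49, 64 — the squares 5², 6², 7², ….
Position 9 falls in stream A as its term 5, giving 1000.
Term 10 comes from stream B (its 5th entry): 81.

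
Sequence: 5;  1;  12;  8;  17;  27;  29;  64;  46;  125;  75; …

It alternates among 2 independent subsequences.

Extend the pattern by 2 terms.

216, 121

The terms cycle through 2 interleaved subsequences.
Stream A = 5, 12, 17, 29, 46, 75: Fibonacci-style (each term is the sum of the two before it).
Stream B = 1, 8, 27, 64, 125: the cubes 1³, 2³, 3³, ….
Position 12 falls in stream B as its term 6, giving 216.
Position 13 falls in stream A as its term 7, giving 121.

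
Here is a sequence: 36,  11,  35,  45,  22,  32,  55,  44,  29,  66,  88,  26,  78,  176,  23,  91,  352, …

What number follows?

20

Split by position mod 3 into 3 tracks.
Track A = 36, 45, 55, 66, 78, 91: triangular numbers n(n+1)/2 for n = 8, 9, ….
Track B = 11, 22, 44, 88, 176, 352: a geometric progression (common ratio 2).
Track C = 35, 32, 29, 26, 23: arithmetic, step −3.
Position 18 falls in track C as its term 6, giving 20.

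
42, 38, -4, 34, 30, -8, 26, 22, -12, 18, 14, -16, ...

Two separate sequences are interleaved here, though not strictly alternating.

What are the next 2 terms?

Positions follow the repeating pattern AAB; grouping by letter gives 2 tracks.
Stream A: 42, 38, 34, 30, 26, 22, 18, 14 (linear: a_n = 46 − 4·n).
Stream B: -4, -8, -12, -16 (arithmetic with common difference −4).
Term 13 comes from stream A (its 9th entry): 10.
Term 14 comes from stream A (its 10th entry): 6.

10, 6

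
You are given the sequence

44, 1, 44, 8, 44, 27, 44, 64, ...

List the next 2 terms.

44, 125

Positions 1, 3, 5, … form one subsequence and positions 2, 4, 6, … form another.
Track A: 44, 44, 44, 44. Always 44.
Track B: 1, 8, 27, 64. Consecutive cubes n³ from n = 1.
Position 9 falls in track A as its term 5, giving 44.
Term 10 comes from track B (its 5th entry): 125.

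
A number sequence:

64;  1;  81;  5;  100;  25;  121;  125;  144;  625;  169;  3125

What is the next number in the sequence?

196

Split by position mod 2 into 2 tracks.
Subsequence A = 64, 81, 100, 121, 144, 169: consecutive squares n² from n = 8.
Subsequence B = 1, 5, 25, 125, 625, 3125: successive powers of 5.
Term 13 comes from subsequence A (its 7th entry): 196.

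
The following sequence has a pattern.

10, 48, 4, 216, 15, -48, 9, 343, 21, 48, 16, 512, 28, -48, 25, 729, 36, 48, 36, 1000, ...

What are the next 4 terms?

45, -48, 49, 1331

Taking every 4th term gives 4 separate tracks.
Track A: 10, 15, 21, 28, 36 — triangular numbers starting at T_4.
Track B: 48, -48, 48, -48, 48 — alternating ±48.
Track C: 4, 9, 16, 25, 36 — the squares 2², 3², 4², ….
Track D: 216, 343, 512, 729, 1000 — the cubes 6³, 7³, 8³, ….
Term 21 comes from track A (its 6th entry): 45.
Position 22 → track B, term 6 = -48.
Term 23 comes from track C (its 6th entry): 49.
Term 24 comes from track D (its 6th entry): 1331.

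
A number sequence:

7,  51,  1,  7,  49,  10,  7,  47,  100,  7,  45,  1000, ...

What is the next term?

Split by position mod 3: positions 1, 4, 7, … form one track, and each other residue class forms its own.
Subsequence A: 7, 7, 7, 7 — always 7.
Subsequence B: 51, 49, 47, 45 — linear: a_n = 53 − 2·n.
Subsequence C: 1, 10, 100, 1000 — powers of 10.
The 13th slot belongs to subsequence A; its 5th term is 7.

7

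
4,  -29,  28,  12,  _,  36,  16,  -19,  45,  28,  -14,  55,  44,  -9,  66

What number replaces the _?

Split by position mod 3 into 3 tracks.
Subsequence A: 4, 12, 16, 28, 44 — Fibonacci-style (each term is the sum of the two before it).
Subsequence B: -29, ?, -19, -14, -9 — arithmetic with common difference +5.
Subsequence C: 28, 36, 45, 55, 66 — triangular numbers starting at T_7.
The gap is subsequence B's term 2; the rule gives -24.

-24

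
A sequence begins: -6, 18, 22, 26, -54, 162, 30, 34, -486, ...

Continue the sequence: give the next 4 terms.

1458, 38, 42, -4374

Reading positions in blocks of 4 reveals the pattern AABB — 2 tracks woven together.
Track A: -6, 18, -54, 162, -486 — geometric with ratio -3.
Track B: 22, 26, 30, 34 — arithmetic, step +4.
Position 10 falls in track A as its term 6, giving 1458.
The 11th slot belongs to track B; its 5th term is 38.
Term 12 comes from track B (its 6th entry): 42.
The 13th slot belongs to track A; its 7th term is -4374.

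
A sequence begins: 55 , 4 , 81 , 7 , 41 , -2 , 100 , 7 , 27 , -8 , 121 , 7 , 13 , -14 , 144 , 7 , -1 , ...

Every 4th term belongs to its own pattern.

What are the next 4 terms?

The terms cycle through 4 interleaved subsequences.
Subsequence A: 55, 41, 27, 13, -1. Subtracting 14 each time.
Subsequence B: 4, -2, -8, -14. Arithmetic, step −6.
Subsequence C: 81, 100, 121, 144. The squares 9², 10², 11², ….
Subsequence D: 7, 7, 7, 7. Constant 7.
Position 18 → subsequence B, term 5 = -20.
Term 19 comes from subsequence C (its 5th entry): 169.
Position 20 → subsequence D, term 5 = 7.
The 21st slot belongs to subsequence A; its 6th term is -15.

-20, 169, 7, -15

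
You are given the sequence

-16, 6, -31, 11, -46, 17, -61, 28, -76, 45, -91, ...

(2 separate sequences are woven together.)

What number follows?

73

Taking every 2nd term gives 2 separate tracks.
Track A = -16, -31, -46, -61, -76, -91: linear: a_n = -1 − 15·n.
Track B = 6, 11, 17, 28, 45: a Fibonacci-like recurrence a_n = a_{n-1} + a_{n-2}.
Position 12 falls in track B as its term 6, giving 73.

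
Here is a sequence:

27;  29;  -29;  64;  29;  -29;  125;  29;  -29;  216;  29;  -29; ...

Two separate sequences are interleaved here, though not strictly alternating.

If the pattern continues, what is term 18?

-29

The slot pattern repeats as ABB (period 3), so there are 2 interleaved tracks.
Track A: 27, 64, 125, 216 — consecutive cubes n³ from n = 3.
Track B: 29, -29, 29, -29, 29, -29, 29, -29 — oscillating between 29 and -29.
The 18th slot belongs to track B; its 12th term is -29.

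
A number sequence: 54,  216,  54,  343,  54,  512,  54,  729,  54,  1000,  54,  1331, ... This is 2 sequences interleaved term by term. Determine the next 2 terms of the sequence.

54, 1728

Odd-indexed and even-indexed terms follow separate rules.
Subsequence A: 54, 54, 54, 54, 54, 54 — the constant sequence 54.
Subsequence B: 216, 343, 512, 729, 1000, 1331 — the cubes 6³, 7³, 8³, ….
Position 13 → subsequence A, term 7 = 54.
The 14th slot belongs to subsequence B; its 7th term is 1728.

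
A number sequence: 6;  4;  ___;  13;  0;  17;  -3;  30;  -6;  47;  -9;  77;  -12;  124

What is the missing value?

Taking every 2nd term gives 2 separate tracks.
Stream A is 6, ?, 0, -3, -6, -9, -12, which is linear: a_n = 9 − 3·n.
Stream B is 4, 13, 17, 30, 47, 77, 124, which is Fibonacci-style (each term is the sum of the two before it).
So the missing entry in stream A is 3.

3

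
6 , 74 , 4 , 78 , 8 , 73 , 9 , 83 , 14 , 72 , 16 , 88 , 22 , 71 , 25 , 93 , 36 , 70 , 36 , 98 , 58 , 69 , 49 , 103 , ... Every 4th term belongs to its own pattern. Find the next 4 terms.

94, 68, 64, 108

Read the sequence 4 terms at a time; column i is its own pattern.
Subsequence A = 6, 8, 14, 22, 36, 58: each term equals the sum of the previous two.
Subsequence B = 74, 73, 72, 71, 70, 69: linear: a_n = 75 − n.
Subsequence C = 4, 9, 16, 25, 36, 49: the squares 2², 3², 4², ….
Subsequence D = 78, 83, 88, 93, 98, 103: arithmetic with common difference +5.
Position 25 → subsequence A, term 7 = 94.
Term 26 comes from subsequence B (its 7th entry): 68.
The 27th slot belongs to subsequence C; its 7th term is 64.
The 28th slot belongs to subsequence D; its 7th term is 108.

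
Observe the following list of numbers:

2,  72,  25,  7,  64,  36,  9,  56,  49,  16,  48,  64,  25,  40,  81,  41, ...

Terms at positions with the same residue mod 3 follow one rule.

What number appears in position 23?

16

Split by position mod 3: positions 1, 4, 7, … form one track, and each other residue class forms its own.
Subsequence A = 2, 7, 9, 16, 25, 41: Fibonacci-style (each term is the sum of the two before it).
Subsequence B = 72, 64, 56, 48, 40: subtracting 8 each time.
Subsequence C = 25, 36, 49, 64, 81: consecutive squares n² from n = 5.
The 23rd slot belongs to subsequence B; its 8th term is 16.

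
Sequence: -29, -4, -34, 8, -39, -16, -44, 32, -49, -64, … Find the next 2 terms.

-54, 128

The terms cycle through 2 interleaved subsequences.
Track A is -29, -34, -39, -44, -49, which is linear: a_n = -24 − 5·n.
Track B is -4, 8, -16, 32, -64, which is geometric with ratio -2.
Position 11 → track A, term 6 = -54.
The 12th slot belongs to track B; its 6th term is 128.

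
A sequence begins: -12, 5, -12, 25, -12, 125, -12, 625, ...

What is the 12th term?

Split by position mod 2 into 2 tracks.
Stream A is -12, -12, -12, -12, which is always -12.
Stream B is 5, 25, 125, 625, which is successive powers of 5.
The 12th slot belongs to stream B; its 6th term is 15625.

15625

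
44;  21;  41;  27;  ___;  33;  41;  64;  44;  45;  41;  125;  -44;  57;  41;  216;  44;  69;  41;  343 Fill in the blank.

-44

The terms cycle through 4 interleaved subsequences.
Stream A = 44, ?, 44, -44, 44: the oscillation 44·(−1)^(n+1).
Stream B = 21, 33, 45, 57, 69: arithmetic with common difference +12.
Stream C = 41, 41, 41, 41, 41: constant 41.
Stream D = 27, 64, 125, 216, 343: consecutive cubes n³ from n = 3.
The gap is stream A's term 2; the rule gives -44.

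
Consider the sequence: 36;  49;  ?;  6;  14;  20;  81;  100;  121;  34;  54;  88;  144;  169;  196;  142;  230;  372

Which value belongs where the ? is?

The slot pattern repeats as AAABBB (period 6), so there are 2 interleaved tracks.
Track A = 36, 49, ?, 81, 100, 121, 144, 169, 196: the squares 6², 7², 8², ….
Track B = 6, 14, 20, 34, 54, 88, 142, 230, 372: each term equals the sum of the previous two.
So the missing entry in track A is 64.

64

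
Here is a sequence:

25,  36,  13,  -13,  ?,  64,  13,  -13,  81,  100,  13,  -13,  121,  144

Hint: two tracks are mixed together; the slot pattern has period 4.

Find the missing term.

49

Reading positions in blocks of 4 reveals the pattern AABB — 2 tracks woven together.
Track A: 25, 36, ?, 64, 81, 100, 121, 144 — the squares 5², 6², 7², ….
Track B: 13, -13, 13, -13, 13, -13 — oscillating between 13 and -13.
Track A's pattern makes the blank 49.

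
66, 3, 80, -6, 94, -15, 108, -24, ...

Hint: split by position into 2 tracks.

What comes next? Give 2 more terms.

Taking every 2nd term gives 2 separate tracks.
Track A = 66, 80, 94, 108: adding 14 each time.
Track B = 3, -6, -15, -24: arithmetic, step −9.
Position 9 → track A, term 5 = 122.
Term 10 comes from track B (its 5th entry): -33.

122, -33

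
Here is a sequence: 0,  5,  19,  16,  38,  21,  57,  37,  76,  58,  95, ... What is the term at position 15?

Odd-indexed and even-indexed terms follow separate rules.
Track A = 0, 19, 38, 57, 76, 95: arithmetic with common difference +19.
Track B = 5, 16, 21, 37, 58: a Fibonacci-like recurrence a_n = a_{n-1} + a_{n-2}.
The 15th slot belongs to track A; its 8th term is 133.

133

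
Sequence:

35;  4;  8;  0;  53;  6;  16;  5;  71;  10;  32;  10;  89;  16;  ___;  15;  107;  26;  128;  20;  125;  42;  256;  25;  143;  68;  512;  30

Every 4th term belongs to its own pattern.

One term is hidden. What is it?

Split by position mod 4: positions 1, 5, 9, … form one track, and each other residue class forms its own.
Stream A is 35, 53, 71, 89, 107, 125, 143, which is arithmetic, step +18.
Stream B is 4, 6, 10, 16, 26, 42, 68, which is a Fibonacci-like recurrence a_n = a_{n-1} + a_{n-2}.
Stream C is 8, 16, 32, ?, 128, 256, 512, which is successive powers of 2.
Stream D is 0, 5, 10, 15, 20, 25, 30, which is arithmetic, step +5.
Filling stream C at index 4 by its rule yields 64.

64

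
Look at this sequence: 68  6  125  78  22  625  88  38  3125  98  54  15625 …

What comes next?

108

The terms cycle through 3 interleaved subsequences.
Track A: 68, 78, 88, 98 — adding 10 each time.
Track B: 6, 22, 38, 54 — arithmetic, step +16.
Track C: 125, 625, 3125, 15625 — powers 5^3, 5^4, 5^5, ….
The 13th slot belongs to track A; its 5th term is 108.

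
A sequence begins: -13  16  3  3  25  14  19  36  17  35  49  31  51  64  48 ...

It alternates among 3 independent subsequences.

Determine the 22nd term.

Taking every 3rd term gives 3 separate tracks.
Subsequence A is -13, 3, 19, 35, 51, which is arithmetic, step +16.
Subsequence B is 16, 25, 36, 49, 64, which is the squares 4², 5², 6², ….
Subsequence C is 3, 14, 17, 31, 48, which is each term equals the sum of the previous two.
Position 22 → subsequence A, term 8 = 99.

99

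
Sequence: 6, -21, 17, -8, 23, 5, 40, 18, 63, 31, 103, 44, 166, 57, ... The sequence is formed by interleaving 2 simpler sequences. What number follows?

269

Positions 1, 3, 5, … form one subsequence and positions 2, 4, 6, … form another.
Track A: 6, 17, 23, 40, 63, 103, 166. Fibonacci-style (each term is the sum of the two before it).
Track B: -21, -8, 5, 18, 31, 44, 57. Adding 13 each time.
Position 15 falls in track A as its term 8, giving 269.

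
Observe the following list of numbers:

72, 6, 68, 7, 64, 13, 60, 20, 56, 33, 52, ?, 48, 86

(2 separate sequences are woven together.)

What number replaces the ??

53

Positions 1, 3, 5, … form one subsequence and positions 2, 4, 6, … form another.
Track A: 72, 68, 64, 60, 56, 52, 48 (arithmetic with common difference −4).
Track B: 6, 7, 13, 20, 33, ?, 86 (Fibonacci-style (each term is the sum of the two before it)).
So the missing entry in track B is 53.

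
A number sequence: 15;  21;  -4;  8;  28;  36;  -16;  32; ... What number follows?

45

The slot pattern repeats as AABB (period 4), so there are 2 interleaved tracks.
Stream A: 15, 21, 28, 36. Triangular numbers starting at T_5.
Stream B: -4, 8, -16, 32. Geometric, ×-2 each step.
Term 9 comes from stream A (its 5th entry): 45.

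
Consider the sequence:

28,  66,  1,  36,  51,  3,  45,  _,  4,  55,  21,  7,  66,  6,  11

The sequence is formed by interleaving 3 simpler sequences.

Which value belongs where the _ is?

36

Split by position mod 3 into 3 tracks.
Track A = 28, 36, 45, 55, 66: triangular numbers starting at T_7.
Track B = 66, 51, ?, 21, 6: arithmetic with common difference −15.
Track C = 1, 3, 4, 7, 11: Fibonacci-style (each term is the sum of the two before it).
The gap is track B's term 3; the rule gives 36.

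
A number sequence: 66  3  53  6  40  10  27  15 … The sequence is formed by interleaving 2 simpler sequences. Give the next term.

14

Split by position mod 2 into 2 tracks.
Track A: 66, 53, 40, 27. Linear: a_n = 79 − 13·n.
Track B: 3, 6, 10, 15. The triangular numbers T_2, T_3, ….
Term 9 comes from track A (its 5th entry): 14.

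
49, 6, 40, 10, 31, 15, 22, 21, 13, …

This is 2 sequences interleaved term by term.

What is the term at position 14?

45

The terms cycle through 2 interleaved subsequences.
Track A = 49, 40, 31, 22, 13: arithmetic, step −9.
Track B = 6, 10, 15, 21: triangular numbers n(n+1)/2 for n = 3, 4, ….
The 14th slot belongs to track B; its 7th term is 45.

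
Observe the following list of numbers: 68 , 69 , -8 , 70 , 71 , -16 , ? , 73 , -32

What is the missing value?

The slot pattern repeats as AAB (period 3), so there are 2 interleaved tracks.
Track A: 68, 69, 70, 71, ?, 73. Linear: a_n = 67 + n.
Track B: -8, -16, -32. Geometric, ×2 each step.
The gap is track A's term 5; the rule gives 72.

72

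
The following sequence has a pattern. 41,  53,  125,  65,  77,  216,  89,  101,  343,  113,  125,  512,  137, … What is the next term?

149

The slot pattern repeats as AAB (period 3), so there are 2 interleaved tracks.
Subsequence A: 41, 53, 65, 77, 89, 101, 113, 125, 137. Arithmetic, step +12.
Subsequence B: 125, 216, 343, 512. The cubes 5³, 6³, 7³, ….
Position 14 falls in subsequence A as its term 10, giving 149.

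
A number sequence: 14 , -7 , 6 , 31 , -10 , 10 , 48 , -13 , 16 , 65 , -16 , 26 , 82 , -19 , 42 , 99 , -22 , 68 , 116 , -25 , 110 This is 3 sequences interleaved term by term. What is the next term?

Split by position mod 3 into 3 tracks.
Track A: 14, 31, 48, 65, 82, 99, 116 (arithmetic, step +17).
Track B: -7, -10, -13, -16, -19, -22, -25 (arithmetic with common difference −3).
Track C: 6, 10, 16, 26, 42, 68, 110 (each term equals the sum of the previous two).
Term 22 comes from track A (its 8th entry): 133.

133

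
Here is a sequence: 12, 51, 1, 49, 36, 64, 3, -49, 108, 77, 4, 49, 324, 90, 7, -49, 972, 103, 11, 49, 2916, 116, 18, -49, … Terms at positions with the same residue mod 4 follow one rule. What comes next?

Split by position mod 4 into 4 tracks.
Track A = 12, 36, 108, 324, 972, 2916: geometric, ×3 each step.
Track B = 51, 64, 77, 90, 103, 116: linear: a_n = 38 + 13·n.
Track C = 1, 3, 4, 7, 11, 18: Fibonacci-style (each term is the sum of the two before it).
Track D = 49, -49, 49, -49, 49, -49: oscillating between 49 and -49.
Position 25 → track A, term 7 = 8748.

8748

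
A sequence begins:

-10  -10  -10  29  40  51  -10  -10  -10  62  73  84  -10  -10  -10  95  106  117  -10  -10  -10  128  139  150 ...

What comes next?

-10

Positions follow the repeating pattern AAABBB; grouping by letter gives 2 tracks.
Track A is -10, -10, -10, -10, -10, -10, -10, -10, -10, -10, -10, -10, which is the constant sequence -10.
Track B is 29, 40, 51, 62, 73, 84, 95, 106, 117, 128, 139, 150, which is arithmetic, step +11.
Term 25 comes from track A (its 13th entry): -10.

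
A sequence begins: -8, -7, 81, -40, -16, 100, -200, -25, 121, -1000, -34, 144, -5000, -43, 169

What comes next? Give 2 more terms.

-25000, -52

Split by position mod 3 into 3 tracks.
Subsequence A is -8, -40, -200, -1000, -5000, which is multiplying by 5 each time.
Subsequence B is -7, -16, -25, -34, -43, which is linear: a_n = 2 − 9·n.
Subsequence C is 81, 100, 121, 144, 169, which is the squares 9², 10², 11², ….
Position 16 → subsequence A, term 6 = -25000.
Term 17 comes from subsequence B (its 6th entry): -52.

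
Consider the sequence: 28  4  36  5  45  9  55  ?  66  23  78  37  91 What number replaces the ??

Odd-indexed and even-indexed terms follow separate rules.
Stream A: 28, 36, 45, 55, 66, 78, 91 (triangular numbers starting at T_7).
Stream B: 4, 5, 9, ?, 23, 37 (each term equals the sum of the previous two).
The gap is stream B's term 4; the rule gives 14.

14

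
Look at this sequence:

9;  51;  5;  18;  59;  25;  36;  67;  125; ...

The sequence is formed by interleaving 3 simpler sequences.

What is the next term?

72

Split by position mod 3: positions 1, 4, 7, … form one track, and each other residue class forms its own.
Track A: 9, 18, 36 (multiplying by 2 each time).
Track B: 51, 59, 67 (linear: a_n = 43 + 8·n).
Track C: 5, 25, 125 (powers of 5).
Position 10 falls in track A as its term 4, giving 72.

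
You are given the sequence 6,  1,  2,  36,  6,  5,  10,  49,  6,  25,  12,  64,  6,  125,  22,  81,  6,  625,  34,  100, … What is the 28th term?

144

Split by position mod 4: positions 1, 5, 9, … form one track, and each other residue class forms its own.
Track A is 6, 6, 6, 6, 6, which is always 6.
Track B is 1, 5, 25, 125, 625, which is successive powers of 5.
Track C is 2, 10, 12, 22, 34, which is Fibonacci-style (each term is the sum of the two before it).
Track D is 36, 49, 64, 81, 100, which is consecutive squares n² from n = 6.
Position 28 → track D, term 7 = 144.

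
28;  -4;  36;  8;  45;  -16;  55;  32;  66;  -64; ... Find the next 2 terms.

Split by position mod 2 into 2 tracks.
Subsequence A is 28, 36, 45, 55, 66, which is triangular numbers starting at T_7.
Subsequence B is -4, 8, -16, 32, -64, which is a geometric progression (common ratio -2).
Term 11 comes from subsequence A (its 6th entry): 78.
Position 12 → subsequence B, term 6 = 128.

78, 128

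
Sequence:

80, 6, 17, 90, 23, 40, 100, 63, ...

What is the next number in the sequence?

103

Reading positions in blocks of 3 reveals the pattern ABB — 2 tracks woven together.
Track A is 80, 90, 100, which is adding 10 each time.
Track B is 6, 17, 23, 40, 63, which is each term equals the sum of the previous two.
The 9th slot belongs to track B; its 6th term is 103.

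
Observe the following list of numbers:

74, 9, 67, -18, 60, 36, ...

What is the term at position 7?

53

Taking every 2nd term gives 2 separate tracks.
Track A is 74, 67, 60, which is subtracting 7 each time.
Track B is 9, -18, 36, which is a geometric progression (common ratio -2).
Position 7 falls in track A as its term 4, giving 53.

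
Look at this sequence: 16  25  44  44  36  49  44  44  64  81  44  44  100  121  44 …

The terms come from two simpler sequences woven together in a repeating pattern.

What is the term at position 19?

44

The slot pattern repeats as AABB (period 4), so there are 2 interleaved tracks.
Track A = 16, 25, 36, 49, 64, 81, 100, 121: consecutive squares n² from n = 4.
Track B = 44, 44, 44, 44, 44, 44, 44: the constant sequence 44.
Term 19 comes from track B (its 9th entry): 44.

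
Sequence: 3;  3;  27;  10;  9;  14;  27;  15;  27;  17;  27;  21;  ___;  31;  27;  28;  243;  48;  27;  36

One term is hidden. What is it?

Split by position mod 4 into 4 tracks.
Subsequence A is 3, 9, 27, ?, 243, which is powers 3^1, 3^2, 3^3, ….
Subsequence B is 3, 14, 17, 31, 48, which is Fibonacci-style (each term is the sum of the two before it).
Subsequence C is 27, 27, 27, 27, 27, which is always 27.
Subsequence D is 10, 15, 21, 28, 36, which is the triangular numbers T_4, T_5, ….
Filling subsequence A at index 4 by its rule yields 81.

81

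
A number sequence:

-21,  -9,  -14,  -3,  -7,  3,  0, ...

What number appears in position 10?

Positions 1, 3, 5, … form one subsequence and positions 2, 4, 6, … form another.
Track A: -21, -14, -7, 0 (linear: a_n = -28 + 7·n).
Track B: -9, -3, 3 (arithmetic, step +6).
Position 10 → track B, term 5 = 15.

15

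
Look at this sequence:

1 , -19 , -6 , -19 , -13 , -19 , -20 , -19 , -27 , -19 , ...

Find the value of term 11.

Positions 1, 3, 5, … form one subsequence and positions 2, 4, 6, … form another.
Track A = 1, -6, -13, -20, -27: linear: a_n = 8 − 7·n.
Track B = -19, -19, -19, -19, -19: constant -19.
The 11th slot belongs to track A; its 6th term is -34.

-34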